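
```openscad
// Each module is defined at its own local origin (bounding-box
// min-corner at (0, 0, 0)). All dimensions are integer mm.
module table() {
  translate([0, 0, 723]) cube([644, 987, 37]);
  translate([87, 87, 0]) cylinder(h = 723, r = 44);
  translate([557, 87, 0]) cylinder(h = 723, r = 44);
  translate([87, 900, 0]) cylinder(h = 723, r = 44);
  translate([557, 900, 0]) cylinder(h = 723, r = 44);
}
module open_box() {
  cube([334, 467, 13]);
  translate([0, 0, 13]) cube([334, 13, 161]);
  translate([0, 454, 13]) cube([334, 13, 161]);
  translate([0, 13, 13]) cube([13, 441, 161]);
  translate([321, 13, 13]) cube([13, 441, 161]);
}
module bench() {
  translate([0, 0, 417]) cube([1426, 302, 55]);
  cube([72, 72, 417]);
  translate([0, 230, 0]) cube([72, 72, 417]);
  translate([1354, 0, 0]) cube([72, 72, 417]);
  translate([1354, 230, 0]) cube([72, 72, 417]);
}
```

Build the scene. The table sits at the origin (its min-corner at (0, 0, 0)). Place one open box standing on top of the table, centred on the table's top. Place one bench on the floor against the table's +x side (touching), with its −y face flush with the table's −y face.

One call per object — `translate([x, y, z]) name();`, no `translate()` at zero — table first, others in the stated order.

table();
translate([155, 260, 760]) open_box();
translate([644, 0, 0]) bench();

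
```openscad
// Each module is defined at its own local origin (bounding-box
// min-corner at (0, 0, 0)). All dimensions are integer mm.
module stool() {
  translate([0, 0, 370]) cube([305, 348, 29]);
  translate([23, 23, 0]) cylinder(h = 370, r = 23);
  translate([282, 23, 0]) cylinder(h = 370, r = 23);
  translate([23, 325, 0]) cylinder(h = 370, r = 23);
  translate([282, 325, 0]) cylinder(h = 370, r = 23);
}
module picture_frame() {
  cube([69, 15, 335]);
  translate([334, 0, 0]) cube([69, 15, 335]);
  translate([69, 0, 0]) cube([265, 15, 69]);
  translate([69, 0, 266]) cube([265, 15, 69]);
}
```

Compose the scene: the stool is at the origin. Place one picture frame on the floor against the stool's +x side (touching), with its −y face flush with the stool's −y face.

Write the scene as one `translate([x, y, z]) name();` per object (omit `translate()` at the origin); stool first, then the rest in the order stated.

stool();
translate([305, 0, 0]) picture_frame();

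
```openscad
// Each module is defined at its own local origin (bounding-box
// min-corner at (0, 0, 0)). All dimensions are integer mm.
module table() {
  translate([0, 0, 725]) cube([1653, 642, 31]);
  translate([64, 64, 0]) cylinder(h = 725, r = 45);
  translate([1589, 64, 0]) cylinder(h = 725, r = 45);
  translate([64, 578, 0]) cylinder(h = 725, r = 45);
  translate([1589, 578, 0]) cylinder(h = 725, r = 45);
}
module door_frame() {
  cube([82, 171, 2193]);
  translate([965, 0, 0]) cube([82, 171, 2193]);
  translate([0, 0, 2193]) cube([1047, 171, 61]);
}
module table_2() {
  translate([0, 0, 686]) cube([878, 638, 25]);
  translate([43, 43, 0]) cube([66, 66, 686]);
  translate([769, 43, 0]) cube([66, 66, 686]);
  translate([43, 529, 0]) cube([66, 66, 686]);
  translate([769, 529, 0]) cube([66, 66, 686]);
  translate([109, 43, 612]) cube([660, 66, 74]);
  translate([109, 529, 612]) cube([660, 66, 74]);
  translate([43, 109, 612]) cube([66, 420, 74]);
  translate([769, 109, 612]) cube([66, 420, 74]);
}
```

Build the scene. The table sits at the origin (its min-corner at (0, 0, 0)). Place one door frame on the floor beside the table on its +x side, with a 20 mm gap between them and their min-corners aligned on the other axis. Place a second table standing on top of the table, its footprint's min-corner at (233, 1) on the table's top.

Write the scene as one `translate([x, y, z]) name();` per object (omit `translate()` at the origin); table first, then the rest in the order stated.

table();
translate([1673, 0, 0]) door_frame();
translate([233, 1, 756]) table_2();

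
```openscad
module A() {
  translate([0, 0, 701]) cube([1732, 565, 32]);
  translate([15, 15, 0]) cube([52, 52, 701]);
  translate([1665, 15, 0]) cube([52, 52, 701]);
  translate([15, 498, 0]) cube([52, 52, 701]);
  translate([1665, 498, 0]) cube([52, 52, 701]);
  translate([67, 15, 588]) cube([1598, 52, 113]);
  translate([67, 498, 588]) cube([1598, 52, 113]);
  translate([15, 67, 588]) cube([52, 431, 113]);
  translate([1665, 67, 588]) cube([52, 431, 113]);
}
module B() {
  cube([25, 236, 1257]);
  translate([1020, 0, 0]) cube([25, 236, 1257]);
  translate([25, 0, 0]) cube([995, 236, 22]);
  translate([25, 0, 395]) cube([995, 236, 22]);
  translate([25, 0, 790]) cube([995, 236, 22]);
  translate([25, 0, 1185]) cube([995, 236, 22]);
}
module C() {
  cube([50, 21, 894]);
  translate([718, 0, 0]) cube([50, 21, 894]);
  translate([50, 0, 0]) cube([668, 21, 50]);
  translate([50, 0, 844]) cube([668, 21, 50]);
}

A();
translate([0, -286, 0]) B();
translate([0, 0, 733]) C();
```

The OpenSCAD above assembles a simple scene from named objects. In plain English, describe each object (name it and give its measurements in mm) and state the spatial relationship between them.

A is a rectangular dining table. The top is 1732×565×32 mm with its upper surface at z = 733 mm. It stands on four 52×52 mm square legs, each inset 15 mm from the nearest pair of top edges, running from the floor to the underside of the top. Four apron rails, 52 mm thick and 113 mm tall, run between adjacent legs with their top edges flush with the underside of the top and their outer faces flush with the legs' outer faces.

B is a bookshelf 1045 mm wide overall, 236 mm deep and 1257 mm tall. The two sides are 25 mm thick vertical panels. 4 horizontal shelves of 22 mm thickness span between the inner faces of the sides; the lowest shelf sits on the floor and shelves are stacked with a clear vertical gap of 373 mm between each pair.

C is a rectangular picture frame lying in the x–z plane (depth along y). The opening is 668 mm wide (x) by 794 mm tall (z), surrounded by a border 50 mm wide on all four sides. The frame is 21 mm deep and is made of two full-height vertical stiles with two horizontal rails fitted between them.

The bookshelf is on the floor beside the table on its −y side. The picture frame is on top of the table.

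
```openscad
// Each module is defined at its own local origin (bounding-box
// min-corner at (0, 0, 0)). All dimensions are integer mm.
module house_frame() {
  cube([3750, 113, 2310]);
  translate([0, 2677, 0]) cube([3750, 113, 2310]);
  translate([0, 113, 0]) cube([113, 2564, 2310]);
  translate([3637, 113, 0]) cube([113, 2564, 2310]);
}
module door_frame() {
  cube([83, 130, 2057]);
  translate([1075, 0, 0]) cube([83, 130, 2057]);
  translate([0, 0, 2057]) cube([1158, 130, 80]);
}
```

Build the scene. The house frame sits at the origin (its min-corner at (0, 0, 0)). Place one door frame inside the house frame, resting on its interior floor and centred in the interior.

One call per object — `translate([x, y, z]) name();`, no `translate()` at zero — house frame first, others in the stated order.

house_frame();
translate([1296, 1330, 0]) door_frame();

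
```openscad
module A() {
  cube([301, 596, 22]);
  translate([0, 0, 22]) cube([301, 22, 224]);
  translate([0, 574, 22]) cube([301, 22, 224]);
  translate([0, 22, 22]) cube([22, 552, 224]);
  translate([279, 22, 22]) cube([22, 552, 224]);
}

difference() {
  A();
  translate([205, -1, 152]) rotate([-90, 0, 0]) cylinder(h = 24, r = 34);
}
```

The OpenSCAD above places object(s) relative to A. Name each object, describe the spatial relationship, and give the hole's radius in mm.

A is an open box. The open box has a circular hole through its front wall. The hole's radius is 34 mm.

The subtracted cylinder has r = 34 mm.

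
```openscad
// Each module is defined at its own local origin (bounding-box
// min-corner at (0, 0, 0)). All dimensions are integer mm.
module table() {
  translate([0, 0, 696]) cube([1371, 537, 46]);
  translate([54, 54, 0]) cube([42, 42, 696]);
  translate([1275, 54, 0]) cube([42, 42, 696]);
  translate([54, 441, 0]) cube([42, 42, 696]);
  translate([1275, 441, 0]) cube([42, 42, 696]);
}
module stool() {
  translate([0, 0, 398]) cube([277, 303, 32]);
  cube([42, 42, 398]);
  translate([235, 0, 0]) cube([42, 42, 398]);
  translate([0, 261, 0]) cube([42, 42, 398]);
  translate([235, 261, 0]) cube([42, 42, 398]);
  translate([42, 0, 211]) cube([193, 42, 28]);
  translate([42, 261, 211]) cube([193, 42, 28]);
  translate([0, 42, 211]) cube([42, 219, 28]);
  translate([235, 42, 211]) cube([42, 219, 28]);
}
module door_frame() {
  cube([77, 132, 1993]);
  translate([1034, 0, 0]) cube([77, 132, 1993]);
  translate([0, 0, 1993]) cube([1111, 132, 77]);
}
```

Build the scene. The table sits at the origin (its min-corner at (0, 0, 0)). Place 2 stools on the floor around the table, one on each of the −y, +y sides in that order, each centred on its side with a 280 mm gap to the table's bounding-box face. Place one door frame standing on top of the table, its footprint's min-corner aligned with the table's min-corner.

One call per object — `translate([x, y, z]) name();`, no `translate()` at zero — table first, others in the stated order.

table();
translate([547, -583, 0]) stool();
translate([547, 817, 0]) stool();
translate([0, 0, 742]) door_frame();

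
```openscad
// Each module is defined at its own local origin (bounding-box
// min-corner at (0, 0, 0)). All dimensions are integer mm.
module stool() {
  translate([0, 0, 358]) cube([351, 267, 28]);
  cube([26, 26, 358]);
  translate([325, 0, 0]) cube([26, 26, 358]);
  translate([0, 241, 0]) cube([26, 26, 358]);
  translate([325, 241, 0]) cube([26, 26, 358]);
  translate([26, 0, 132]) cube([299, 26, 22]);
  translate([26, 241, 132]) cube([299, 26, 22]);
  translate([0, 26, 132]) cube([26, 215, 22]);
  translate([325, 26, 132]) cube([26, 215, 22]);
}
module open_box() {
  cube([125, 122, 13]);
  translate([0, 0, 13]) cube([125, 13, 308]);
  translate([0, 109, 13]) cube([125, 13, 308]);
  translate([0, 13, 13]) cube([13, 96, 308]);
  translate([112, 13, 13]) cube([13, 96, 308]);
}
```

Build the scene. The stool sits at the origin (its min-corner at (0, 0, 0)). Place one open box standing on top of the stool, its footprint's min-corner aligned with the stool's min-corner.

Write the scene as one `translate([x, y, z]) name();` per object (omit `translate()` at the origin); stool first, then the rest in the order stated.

stool();
translate([0, 0, 386]) open_box();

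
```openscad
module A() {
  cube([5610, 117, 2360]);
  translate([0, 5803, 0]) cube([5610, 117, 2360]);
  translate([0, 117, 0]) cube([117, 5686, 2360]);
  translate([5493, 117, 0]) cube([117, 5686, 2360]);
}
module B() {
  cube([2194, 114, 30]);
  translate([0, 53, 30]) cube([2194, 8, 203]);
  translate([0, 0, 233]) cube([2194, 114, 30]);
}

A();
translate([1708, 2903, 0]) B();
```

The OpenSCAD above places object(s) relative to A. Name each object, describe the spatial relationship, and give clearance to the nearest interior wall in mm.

Clearances: x = 1591, y = 2786; minimum 1591 mm.

A is a house frame. B is an I-beam. The I-beam sits inside the house frame, centred. The clearance to the nearest interior wall is 1591 mm.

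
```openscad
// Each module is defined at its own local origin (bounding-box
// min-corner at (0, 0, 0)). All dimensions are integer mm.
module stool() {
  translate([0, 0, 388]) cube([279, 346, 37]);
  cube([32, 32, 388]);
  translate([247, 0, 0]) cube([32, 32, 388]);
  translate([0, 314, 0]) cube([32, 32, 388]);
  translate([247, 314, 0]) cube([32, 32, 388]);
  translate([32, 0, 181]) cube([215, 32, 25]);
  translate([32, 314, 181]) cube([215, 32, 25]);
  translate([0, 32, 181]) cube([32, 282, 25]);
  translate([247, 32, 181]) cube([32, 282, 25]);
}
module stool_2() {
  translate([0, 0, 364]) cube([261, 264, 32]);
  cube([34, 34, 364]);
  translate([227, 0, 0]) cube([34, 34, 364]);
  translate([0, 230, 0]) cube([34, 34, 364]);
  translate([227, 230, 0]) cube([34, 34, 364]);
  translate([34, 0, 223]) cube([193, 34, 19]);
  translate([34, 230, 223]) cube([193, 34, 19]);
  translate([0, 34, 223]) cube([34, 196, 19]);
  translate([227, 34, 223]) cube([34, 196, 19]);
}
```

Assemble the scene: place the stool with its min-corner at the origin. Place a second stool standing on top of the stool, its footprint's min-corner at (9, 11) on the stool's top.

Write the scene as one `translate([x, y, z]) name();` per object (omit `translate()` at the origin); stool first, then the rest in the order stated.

stool();
translate([9, 11, 425]) stool_2();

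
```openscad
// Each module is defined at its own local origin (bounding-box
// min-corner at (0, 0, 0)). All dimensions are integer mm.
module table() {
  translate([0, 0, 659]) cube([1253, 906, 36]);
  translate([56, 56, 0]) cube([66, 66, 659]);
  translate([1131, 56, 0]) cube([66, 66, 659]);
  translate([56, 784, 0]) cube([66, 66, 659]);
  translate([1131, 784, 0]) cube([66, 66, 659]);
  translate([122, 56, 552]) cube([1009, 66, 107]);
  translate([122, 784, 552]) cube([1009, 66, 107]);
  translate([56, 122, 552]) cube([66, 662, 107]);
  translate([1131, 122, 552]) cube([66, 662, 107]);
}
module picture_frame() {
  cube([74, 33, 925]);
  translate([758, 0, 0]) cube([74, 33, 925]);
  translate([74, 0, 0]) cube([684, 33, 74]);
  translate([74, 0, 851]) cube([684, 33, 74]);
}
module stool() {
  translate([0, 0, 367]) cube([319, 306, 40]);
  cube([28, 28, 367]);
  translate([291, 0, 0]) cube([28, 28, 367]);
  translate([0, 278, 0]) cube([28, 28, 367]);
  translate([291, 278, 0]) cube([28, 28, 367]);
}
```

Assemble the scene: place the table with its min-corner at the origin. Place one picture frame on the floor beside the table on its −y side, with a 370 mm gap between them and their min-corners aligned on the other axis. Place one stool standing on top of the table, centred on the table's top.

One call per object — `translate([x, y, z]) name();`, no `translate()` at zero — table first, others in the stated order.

table();
translate([0, -403, 0]) picture_frame();
translate([467, 300, 695]) stool();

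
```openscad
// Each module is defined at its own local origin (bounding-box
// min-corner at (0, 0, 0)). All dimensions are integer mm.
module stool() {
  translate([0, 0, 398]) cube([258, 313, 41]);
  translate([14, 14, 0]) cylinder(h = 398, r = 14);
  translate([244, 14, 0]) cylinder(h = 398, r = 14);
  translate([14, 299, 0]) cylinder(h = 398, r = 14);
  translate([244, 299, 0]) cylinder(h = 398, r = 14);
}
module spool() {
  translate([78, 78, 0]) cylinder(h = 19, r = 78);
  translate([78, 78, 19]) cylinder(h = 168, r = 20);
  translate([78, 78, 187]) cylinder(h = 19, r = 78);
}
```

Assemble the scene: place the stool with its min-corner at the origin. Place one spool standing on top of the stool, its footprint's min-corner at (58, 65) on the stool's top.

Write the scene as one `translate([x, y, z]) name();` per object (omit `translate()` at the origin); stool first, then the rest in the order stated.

stool();
translate([58, 65, 439]) spool();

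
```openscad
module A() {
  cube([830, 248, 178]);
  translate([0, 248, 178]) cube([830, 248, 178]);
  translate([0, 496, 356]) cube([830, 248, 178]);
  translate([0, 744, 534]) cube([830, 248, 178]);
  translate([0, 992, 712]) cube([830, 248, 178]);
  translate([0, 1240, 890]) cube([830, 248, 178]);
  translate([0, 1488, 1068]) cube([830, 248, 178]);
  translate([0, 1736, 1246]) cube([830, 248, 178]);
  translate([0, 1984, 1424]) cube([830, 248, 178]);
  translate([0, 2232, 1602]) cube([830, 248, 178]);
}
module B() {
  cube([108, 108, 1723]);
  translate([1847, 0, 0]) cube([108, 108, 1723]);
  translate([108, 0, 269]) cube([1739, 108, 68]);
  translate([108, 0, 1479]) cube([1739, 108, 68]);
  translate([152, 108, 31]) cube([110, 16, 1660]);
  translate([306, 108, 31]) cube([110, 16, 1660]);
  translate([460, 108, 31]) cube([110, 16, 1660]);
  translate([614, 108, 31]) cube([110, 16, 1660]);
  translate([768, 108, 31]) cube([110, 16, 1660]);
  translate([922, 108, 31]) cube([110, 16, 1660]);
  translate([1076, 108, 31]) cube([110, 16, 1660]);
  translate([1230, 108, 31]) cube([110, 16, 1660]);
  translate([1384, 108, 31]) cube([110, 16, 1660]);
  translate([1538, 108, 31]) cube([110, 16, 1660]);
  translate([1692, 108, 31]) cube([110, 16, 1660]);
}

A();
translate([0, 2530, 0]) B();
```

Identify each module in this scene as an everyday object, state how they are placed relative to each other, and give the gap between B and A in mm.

The fence section's nearest face is 50 mm from the staircase's +y face.

A is a staircase. B is a fence section. The fence section is on the floor beside the staircase on its +y side. The gap between the fence section and the staircase is 50 mm.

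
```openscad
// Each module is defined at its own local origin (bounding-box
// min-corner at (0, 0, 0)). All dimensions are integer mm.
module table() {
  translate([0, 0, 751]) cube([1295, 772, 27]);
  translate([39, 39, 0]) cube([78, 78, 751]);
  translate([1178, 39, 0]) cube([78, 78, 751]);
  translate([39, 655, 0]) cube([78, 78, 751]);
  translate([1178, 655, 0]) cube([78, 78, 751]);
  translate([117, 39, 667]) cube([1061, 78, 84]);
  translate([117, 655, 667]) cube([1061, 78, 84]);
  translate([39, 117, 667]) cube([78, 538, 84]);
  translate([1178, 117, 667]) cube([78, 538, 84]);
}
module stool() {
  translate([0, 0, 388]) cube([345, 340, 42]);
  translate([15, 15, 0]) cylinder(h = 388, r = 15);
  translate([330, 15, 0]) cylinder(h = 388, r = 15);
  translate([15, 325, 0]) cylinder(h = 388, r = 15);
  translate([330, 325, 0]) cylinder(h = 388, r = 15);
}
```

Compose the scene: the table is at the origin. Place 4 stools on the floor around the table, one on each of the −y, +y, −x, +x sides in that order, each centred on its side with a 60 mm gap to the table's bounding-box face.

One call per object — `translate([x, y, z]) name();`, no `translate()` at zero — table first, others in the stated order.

table();
translate([475, -400, 0]) stool();
translate([475, 832, 0]) stool();
translate([-405, 216, 0]) stool();
translate([1355, 216, 0]) stool();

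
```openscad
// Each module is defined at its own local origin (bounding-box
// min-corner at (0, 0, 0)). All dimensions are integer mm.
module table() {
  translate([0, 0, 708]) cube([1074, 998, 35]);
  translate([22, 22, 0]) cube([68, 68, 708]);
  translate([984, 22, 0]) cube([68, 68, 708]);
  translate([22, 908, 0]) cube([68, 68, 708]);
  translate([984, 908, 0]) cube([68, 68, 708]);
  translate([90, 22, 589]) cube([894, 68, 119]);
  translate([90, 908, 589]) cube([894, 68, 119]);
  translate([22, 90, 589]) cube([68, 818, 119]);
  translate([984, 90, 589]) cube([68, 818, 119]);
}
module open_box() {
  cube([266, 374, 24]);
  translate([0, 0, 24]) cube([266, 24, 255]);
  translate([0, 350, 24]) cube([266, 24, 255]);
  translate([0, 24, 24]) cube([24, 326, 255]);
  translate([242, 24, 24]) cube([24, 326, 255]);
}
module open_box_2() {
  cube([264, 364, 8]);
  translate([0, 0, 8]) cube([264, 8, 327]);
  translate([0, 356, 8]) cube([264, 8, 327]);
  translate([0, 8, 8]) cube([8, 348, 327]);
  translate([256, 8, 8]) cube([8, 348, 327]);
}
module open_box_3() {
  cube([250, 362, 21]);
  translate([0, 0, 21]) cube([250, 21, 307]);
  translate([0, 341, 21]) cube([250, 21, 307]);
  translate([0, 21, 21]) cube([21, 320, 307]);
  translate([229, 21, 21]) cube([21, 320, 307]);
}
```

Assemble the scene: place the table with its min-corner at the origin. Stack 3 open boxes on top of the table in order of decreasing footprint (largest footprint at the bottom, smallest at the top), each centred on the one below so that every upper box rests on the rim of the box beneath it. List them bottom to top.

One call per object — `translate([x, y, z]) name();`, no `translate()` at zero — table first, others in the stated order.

table();
translate([404, 312, 743]) open_box();
translate([405, 317, 1022]) open_box_2();
translate([412, 318, 1357]) open_box_3();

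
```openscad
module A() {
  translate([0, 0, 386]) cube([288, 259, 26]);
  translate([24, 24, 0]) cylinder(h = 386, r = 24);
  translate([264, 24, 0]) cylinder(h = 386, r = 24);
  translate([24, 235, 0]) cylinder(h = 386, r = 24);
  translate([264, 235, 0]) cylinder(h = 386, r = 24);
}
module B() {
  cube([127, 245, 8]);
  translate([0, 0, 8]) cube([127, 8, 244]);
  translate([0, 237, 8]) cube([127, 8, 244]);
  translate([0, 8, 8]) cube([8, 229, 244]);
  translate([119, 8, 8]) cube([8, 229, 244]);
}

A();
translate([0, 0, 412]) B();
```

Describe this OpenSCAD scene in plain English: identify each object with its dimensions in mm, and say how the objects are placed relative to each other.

A is a simple wooden stool: a rectangular seat 288 mm (x) by 259 mm (y), 26 mm thick, top face at z = 412 mm, on four round legs, each 48 mm in diameter. The legs rest on z = 0, each leg's axis is inset half a diameter from the nearest pair of seat edges (so the leg's bounding box is flush with the corner).

B is an open-topped rectangular box: outside dimensions 127×245×252 mm, with a uniform wall and base thickness of 8 mm. The base is a full 127×245 slab on the floor; four walls sit on top of the base. The front and back walls (the −y and +y sides) span the full width; the two side walls fit between them.

The open box is on top of the stool.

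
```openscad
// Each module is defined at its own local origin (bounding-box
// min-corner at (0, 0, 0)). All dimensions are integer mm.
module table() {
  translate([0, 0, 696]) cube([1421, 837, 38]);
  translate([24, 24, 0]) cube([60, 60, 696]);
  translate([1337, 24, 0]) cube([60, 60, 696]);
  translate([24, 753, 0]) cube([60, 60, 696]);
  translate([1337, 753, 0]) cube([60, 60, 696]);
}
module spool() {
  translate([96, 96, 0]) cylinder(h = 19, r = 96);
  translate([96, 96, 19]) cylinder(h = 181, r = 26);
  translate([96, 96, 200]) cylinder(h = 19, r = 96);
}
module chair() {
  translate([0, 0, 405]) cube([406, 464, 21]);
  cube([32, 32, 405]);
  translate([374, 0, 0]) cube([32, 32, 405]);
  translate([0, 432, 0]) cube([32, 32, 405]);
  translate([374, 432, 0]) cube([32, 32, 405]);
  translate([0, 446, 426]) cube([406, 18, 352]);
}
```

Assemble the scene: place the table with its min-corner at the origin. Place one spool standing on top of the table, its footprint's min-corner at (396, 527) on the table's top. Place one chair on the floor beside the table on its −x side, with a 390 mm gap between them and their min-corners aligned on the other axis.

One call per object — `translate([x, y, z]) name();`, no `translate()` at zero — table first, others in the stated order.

table();
translate([396, 527, 734]) spool();
translate([-796, 0, 0]) chair();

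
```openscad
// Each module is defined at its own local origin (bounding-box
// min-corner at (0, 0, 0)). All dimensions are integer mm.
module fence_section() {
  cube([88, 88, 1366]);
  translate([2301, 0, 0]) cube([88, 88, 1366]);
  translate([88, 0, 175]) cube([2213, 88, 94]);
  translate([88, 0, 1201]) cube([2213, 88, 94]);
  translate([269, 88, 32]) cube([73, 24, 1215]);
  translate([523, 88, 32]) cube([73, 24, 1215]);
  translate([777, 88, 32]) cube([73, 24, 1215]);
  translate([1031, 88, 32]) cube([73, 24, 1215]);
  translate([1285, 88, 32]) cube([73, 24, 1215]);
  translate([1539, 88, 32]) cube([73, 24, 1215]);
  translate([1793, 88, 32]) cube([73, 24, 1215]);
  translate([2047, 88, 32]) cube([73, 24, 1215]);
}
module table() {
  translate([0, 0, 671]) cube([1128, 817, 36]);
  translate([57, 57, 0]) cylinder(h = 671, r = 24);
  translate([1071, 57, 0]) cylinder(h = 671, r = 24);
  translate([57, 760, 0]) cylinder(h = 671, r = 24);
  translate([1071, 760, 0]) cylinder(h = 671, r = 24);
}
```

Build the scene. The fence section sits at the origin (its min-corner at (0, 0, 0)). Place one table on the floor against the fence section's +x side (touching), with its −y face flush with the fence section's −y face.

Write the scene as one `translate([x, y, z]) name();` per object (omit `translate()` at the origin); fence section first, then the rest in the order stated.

fence_section();
translate([2389, 0, 0]) table();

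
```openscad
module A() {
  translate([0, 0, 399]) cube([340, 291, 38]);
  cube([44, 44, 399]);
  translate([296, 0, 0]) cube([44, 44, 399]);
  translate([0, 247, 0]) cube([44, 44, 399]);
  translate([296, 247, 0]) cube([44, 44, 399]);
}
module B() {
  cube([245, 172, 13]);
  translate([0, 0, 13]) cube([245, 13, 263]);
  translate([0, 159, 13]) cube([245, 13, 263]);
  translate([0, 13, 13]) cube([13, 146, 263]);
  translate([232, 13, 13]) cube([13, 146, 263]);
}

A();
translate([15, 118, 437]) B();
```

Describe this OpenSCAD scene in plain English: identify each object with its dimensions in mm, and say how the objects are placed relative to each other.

A is a simple wooden stool: a rectangular seat 340 mm (x) by 291 mm (y), 38 mm thick, top face at z = 437 mm, on four square legs, each 44×44 mm in cross-section. The legs rest on z = 0, each flush with a corner of the seat.

B is an open-topped rectangular box: outside dimensions 245×172×276 mm, with a uniform wall and base thickness of 13 mm. The base is a full 245×172 slab on the floor; four walls sit on top of the base. The front and back walls (the −y and +y sides) span the full width; the two side walls fit between them.

The open box is on top of the stool.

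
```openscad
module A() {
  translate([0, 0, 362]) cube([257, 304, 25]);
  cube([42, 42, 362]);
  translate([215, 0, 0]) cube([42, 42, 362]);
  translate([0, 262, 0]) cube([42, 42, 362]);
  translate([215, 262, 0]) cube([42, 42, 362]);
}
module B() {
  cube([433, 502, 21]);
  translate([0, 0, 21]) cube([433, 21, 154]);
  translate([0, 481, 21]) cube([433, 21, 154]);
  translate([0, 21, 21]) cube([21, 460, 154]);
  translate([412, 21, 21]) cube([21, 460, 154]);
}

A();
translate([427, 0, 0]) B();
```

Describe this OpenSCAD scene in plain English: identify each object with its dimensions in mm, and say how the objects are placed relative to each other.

A is a simple wooden stool: a rectangular seat 257 mm (x) by 304 mm (y), 25 mm thick, top face at z = 387 mm, on four square legs, each 42×42 mm in cross-section. The legs rest on z = 0, each flush with a corner of the seat.

B is an open storage box with external size 433×502×175 mm and wall thickness 21 mm (the base is also 21 mm thick). The base covers the whole footprint; the four walls stand on the base, with the y-facing walls full-width and the x-facing walls fitting between their inner faces.

The open box is on the floor beside the stool on its +x side.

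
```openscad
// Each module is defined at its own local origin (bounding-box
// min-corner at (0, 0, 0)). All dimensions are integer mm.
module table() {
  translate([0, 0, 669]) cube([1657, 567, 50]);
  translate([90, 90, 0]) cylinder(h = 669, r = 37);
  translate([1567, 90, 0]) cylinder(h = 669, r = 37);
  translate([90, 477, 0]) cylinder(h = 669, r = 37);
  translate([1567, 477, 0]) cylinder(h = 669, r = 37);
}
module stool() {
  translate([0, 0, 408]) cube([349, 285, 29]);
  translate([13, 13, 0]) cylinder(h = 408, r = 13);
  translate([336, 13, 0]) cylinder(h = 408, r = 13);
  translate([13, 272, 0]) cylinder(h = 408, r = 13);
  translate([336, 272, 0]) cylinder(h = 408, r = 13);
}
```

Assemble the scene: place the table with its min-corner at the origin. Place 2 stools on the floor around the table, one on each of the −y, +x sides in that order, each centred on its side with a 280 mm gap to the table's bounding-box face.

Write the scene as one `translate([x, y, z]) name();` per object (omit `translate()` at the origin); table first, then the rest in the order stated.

table();
translate([654, -565, 0]) stool();
translate([1937, 141, 0]) stool();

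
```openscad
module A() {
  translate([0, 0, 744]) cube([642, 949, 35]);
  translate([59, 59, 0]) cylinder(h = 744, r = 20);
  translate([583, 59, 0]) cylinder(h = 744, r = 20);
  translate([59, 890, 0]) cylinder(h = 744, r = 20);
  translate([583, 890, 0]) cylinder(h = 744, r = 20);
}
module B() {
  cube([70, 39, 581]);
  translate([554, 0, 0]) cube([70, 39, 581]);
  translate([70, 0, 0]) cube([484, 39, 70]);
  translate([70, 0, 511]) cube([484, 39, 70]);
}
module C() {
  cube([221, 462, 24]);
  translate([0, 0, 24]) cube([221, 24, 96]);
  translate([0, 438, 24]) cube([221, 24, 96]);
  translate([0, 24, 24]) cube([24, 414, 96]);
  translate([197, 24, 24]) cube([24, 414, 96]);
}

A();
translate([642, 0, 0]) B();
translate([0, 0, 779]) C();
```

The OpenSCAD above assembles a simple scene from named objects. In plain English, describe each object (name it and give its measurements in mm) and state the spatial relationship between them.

A is a table with a 642×949 mm rectangular top, 35 mm thick, top surface at z = 779 mm, supported by four round legs of 40 mm diameter, each leg's bounding box inset 39 mm from the nearest pair of top edges, running from the floor.

B is a rectangular picture frame lying in the x–z plane (depth along y). The opening is 484 mm wide (x) by 441 mm tall (z), surrounded by a border 70 mm wide on all four sides. The frame is 39 mm deep and is made of two full-height vertical stiles with two horizontal rails fitted between them.

C is an open storage box with external size 221×462×120 mm and wall thickness 24 mm (the base is also 24 mm thick). The base covers the whole footprint; the four walls stand on the base, with the y-facing walls full-width and the x-facing walls fitting between their inner faces.

The picture frame is against the table's +x side, with their −y faces flush. The open box is on top of the table.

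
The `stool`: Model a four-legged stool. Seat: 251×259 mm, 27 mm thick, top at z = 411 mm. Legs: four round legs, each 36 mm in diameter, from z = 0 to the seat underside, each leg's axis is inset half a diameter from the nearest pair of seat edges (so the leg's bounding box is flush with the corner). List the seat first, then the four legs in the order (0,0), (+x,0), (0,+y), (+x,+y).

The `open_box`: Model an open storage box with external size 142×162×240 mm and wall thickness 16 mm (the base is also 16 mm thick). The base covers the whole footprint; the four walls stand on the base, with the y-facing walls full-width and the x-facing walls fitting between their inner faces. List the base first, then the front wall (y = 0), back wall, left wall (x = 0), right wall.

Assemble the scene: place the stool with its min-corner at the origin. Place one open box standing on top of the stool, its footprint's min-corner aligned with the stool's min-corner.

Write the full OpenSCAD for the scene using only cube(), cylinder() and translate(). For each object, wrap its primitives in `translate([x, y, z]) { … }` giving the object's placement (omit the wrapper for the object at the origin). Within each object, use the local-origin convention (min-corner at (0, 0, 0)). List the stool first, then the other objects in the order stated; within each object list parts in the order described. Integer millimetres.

translate([0, 0, 384]) cube([251, 259, 27]);
translate([18, 18, 0]) cylinder(h = 384, r = 18);
translate([233, 18, 0]) cylinder(h = 384, r = 18);
translate([18, 241, 0]) cylinder(h = 384, r = 18);
translate([233, 241, 0]) cylinder(h = 384, r = 18);
translate([0, 0, 411]) {
  cube([142, 162, 16]);
  translate([0, 0, 16]) cube([142, 16, 224]);
  translate([0, 146, 16]) cube([142, 16, 224]);
  translate([0, 16, 16]) cube([16, 130, 224]);
  translate([126, 16, 16]) cube([16, 130, 224]);
}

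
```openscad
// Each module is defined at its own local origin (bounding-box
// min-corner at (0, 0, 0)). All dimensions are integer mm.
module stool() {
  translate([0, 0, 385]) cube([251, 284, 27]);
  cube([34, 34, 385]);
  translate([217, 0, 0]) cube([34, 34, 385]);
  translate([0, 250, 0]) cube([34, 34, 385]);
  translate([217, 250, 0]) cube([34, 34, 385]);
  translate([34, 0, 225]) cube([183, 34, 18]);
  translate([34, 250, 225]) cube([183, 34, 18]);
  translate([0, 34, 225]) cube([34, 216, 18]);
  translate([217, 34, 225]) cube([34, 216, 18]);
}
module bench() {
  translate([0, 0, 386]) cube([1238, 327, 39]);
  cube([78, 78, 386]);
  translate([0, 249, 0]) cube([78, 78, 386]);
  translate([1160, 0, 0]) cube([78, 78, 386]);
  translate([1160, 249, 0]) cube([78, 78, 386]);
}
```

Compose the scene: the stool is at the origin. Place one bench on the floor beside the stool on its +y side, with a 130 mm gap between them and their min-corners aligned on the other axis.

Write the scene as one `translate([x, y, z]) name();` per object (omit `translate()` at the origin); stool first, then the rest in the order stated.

stool();
translate([0, 414, 0]) bench();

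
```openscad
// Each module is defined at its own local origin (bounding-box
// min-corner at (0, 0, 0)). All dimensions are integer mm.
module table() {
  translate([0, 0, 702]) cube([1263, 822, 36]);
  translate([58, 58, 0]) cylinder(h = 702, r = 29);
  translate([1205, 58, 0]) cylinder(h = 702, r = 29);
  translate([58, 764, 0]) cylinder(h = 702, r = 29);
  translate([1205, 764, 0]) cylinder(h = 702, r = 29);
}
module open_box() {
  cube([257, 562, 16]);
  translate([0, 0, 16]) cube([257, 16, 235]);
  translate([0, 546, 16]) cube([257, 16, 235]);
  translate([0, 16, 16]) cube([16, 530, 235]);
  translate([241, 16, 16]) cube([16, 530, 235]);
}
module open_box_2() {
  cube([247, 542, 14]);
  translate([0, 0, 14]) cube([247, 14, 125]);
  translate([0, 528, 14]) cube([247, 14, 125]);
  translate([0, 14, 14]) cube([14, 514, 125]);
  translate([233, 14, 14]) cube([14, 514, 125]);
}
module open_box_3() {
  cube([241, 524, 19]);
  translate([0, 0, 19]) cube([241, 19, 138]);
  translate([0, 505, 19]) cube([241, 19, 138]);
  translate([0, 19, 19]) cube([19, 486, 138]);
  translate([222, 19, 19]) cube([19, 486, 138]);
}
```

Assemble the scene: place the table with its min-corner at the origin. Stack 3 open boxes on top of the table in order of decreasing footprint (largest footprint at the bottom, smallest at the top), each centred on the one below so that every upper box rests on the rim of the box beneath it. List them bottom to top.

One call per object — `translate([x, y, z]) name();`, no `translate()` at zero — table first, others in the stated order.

table();
translate([503, 130, 738]) open_box();
translate([508, 140, 989]) open_box_2();
translate([511, 149, 1128]) open_box_3();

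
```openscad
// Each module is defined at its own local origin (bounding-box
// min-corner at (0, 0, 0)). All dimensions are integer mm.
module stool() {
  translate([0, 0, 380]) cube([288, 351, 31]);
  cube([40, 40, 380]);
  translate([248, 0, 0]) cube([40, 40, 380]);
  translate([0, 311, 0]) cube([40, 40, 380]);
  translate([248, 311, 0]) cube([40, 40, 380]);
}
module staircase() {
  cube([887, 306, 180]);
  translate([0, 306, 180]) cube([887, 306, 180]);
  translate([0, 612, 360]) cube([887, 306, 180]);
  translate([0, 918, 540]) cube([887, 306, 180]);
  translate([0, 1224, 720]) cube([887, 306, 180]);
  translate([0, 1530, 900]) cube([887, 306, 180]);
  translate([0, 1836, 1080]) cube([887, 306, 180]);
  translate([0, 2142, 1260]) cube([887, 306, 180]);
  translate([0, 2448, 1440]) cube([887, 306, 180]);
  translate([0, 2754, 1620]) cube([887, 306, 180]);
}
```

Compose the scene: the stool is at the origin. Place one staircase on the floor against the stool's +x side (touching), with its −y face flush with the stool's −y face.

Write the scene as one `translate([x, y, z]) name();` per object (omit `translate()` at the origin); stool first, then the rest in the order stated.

stool();
translate([288, 0, 0]) staircase();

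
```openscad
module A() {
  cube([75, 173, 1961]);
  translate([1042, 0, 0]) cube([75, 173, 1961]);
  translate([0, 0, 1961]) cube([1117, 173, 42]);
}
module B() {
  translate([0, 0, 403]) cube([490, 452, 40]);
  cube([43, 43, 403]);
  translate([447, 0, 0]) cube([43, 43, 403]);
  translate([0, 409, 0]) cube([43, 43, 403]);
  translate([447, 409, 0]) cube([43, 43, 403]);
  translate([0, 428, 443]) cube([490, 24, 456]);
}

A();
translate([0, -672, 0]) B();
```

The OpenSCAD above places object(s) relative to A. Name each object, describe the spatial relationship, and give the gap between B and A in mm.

A is a door frame. B is a chair. The chair is on the floor beside the door frame on its −y side. The gap between the chair and the door frame is 220 mm.

The chair's nearest face is 220 mm from the door frame's −y face.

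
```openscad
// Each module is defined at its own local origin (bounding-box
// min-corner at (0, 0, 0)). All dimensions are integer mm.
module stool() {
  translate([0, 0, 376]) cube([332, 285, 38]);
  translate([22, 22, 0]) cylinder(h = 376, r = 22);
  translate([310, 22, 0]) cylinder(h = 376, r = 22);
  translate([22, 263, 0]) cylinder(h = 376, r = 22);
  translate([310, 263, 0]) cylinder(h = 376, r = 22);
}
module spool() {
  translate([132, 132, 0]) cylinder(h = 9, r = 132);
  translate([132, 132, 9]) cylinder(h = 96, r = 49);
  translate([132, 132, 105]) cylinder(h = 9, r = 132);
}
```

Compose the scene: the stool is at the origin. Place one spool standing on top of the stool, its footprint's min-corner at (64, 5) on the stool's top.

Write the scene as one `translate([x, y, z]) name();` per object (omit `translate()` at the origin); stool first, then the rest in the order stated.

stool();
translate([64, 5, 414]) spool();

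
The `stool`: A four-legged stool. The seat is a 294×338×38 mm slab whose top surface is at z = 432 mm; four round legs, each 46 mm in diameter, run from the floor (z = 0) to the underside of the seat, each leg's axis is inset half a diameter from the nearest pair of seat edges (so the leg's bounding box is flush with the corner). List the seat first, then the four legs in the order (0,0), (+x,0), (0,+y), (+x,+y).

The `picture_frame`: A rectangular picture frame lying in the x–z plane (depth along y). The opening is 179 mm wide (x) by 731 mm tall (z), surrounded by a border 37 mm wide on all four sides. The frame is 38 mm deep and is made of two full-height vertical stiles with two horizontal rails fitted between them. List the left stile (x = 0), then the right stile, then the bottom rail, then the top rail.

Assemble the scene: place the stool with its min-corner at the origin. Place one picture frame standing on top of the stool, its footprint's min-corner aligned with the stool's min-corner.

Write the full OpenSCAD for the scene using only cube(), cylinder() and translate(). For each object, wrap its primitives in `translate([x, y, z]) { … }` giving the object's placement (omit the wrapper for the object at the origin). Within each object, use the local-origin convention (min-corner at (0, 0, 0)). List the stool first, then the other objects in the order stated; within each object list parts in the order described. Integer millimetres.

translate([0, 0, 394]) cube([294, 338, 38]);
translate([23, 23, 0]) cylinder(h = 394, r = 23);
translate([271, 23, 0]) cylinder(h = 394, r = 23);
translate([23, 315, 0]) cylinder(h = 394, r = 23);
translate([271, 315, 0]) cylinder(h = 394, r = 23);
translate([0, 0, 432]) {
  cube([37, 38, 805]);
  translate([216, 0, 0]) cube([37, 38, 805]);
  translate([37, 0, 0]) cube([179, 38, 37]);
  translate([37, 0, 768]) cube([179, 38, 37]);
}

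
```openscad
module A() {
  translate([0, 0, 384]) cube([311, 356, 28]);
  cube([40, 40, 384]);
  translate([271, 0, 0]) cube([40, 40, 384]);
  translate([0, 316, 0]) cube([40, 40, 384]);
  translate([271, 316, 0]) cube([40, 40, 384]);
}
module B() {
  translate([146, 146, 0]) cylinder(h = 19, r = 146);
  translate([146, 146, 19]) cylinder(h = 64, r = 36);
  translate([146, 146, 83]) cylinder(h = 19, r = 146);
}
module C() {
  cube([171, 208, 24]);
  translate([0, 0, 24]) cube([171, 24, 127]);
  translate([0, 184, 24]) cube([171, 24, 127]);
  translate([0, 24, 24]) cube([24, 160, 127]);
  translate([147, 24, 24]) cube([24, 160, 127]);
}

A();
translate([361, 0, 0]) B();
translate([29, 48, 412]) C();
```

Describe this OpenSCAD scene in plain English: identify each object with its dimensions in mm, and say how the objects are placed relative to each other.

A is a four-legged stool. The seat is a 311×356×28 mm slab whose top surface is at z = 412 mm; four square legs, each 40×40 mm in cross-section, run from the floor (z = 0) to the underside of the seat, each flush with a corner of the seat.

B is a spool: two coaxial disc flanges of radius 146 mm and thickness 19 mm, joined by a core cylinder of radius 36 mm and height 64 mm. The lower flange rests on z = 0 and the three cylinders share a vertical axis.

C is an open-topped rectangular box: outside dimensions 171×208×151 mm, with a uniform wall and base thickness of 24 mm. The base is a full 171×208 slab on the floor; four walls sit on top of the base. The front and back walls (the −y and +y sides) span the full width; the two side walls fit between them.

The spool is on the floor beside the stool on its +x side. The open box is on top of the stool.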